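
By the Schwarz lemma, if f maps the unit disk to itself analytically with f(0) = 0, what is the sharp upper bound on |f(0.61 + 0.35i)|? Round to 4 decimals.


Step 1: Schwarz lemma: if f: D -> D is analytic with f(0) = 0, then |f(z)| <= |z| for all z in D, and this is sharp (f(z) = z).
Step 2: |z0|^2 = 0.61^2 + 0.35^2 = 0.4946
Step 3: |z0| = sqrt(0.4946) = 0.703278
Step 4: Best bound = |z0| = 0.7033

0.7033


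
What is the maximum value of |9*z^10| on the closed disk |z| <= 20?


Step 1: On |z| = 20, |f(z)| = 9 * |z|^10 = 9 * 20^10
Step 2: By maximum modulus principle, maximum is on boundary.
Step 3: Maximum = 9 * 10240000000000 = 92160000000000

92160000000000


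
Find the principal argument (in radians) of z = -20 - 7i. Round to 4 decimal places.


Step 1: z = -20 - 7i
Step 2: arg(z) = atan2(-7, -20)
Step 3: arg(z) = -2.8049

-2.8049


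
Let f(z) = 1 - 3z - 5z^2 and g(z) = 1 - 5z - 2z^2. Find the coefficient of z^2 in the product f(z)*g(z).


Step 1: z^2 term in f*g comes from: (1)*(-2z^2) + (-3z)*(-5z) + (-5z^2)*(1)
Step 2: = -2 + 15 - 5
Step 3: = 8

8


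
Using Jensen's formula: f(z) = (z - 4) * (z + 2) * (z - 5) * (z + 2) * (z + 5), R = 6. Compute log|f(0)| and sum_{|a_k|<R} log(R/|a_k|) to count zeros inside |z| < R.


Jensen's formula: (1/2pi)*integral log|f(Re^it)|dt = log|f(0)| + sum_{|a_k|<R} log(R/|a_k|)
Step 1: f(0) = (-4) * 2 * (-5) * 2 * 5 = 400
Step 2: log|f(0)| = log|4| + log|-2| + log|5| + log|-2| + log|-5| = 5.9915
Step 3: Zeros inside |z| < 6: 4, -2, 5, -2, -5
Step 4: Jensen sum = log(6/4) + log(6/2) + log(6/5) + log(6/2) + log(6/5) = 2.9673
Step 5: n(R) = number of terms in the Jensen sum = count of zeros inside |z| < 6 = 5

5


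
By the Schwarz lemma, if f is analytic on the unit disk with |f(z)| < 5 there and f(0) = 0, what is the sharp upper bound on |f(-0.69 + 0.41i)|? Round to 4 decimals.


Step 1: g = f/5 maps D -> D with g(0) = 0, so by the Schwarz lemma |g(z)| <= |z|, i.e. |f(z)| <= 5|z|; this is sharp (f(z) = 5z).
Step 2: |z0|^2 = (-0.69)^2 + 0.41^2 = 0.6442
Step 3: |z0| = sqrt(0.6442) = 0.802621
Step 4: Best bound = 5 * |z0| = 5 * 0.802621 = 4.0131

4.0131


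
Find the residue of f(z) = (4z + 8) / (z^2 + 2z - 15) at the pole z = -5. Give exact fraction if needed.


Step 1: Q(z) = z^2 + 2z - 15 = (z + 5)(z - 3)
Step 2: Q'(z) = 2z + 2
Step 3: Q'(-5) = -8, P(-5) = -12
Step 4: Res = P(-5)/Q'(-5) = -12/(-8) = 3/2

3/2


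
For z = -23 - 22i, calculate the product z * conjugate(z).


Step 1: conj(z) = -23 + 22i
Step 2: z * conj(z) = (-23)^2 + (-22)^2
Step 3: = 529 + 484 = 1013

1013


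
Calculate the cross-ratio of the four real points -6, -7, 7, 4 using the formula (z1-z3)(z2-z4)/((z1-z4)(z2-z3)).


Step 1: (z1-z3)(z2-z4) = (-13) * (-11) = 143
Step 2: (z1-z4)(z2-z3) = (-10) * (-14) = 140
Step 3: Cross-ratio = 143/140 = 143/140

143/140


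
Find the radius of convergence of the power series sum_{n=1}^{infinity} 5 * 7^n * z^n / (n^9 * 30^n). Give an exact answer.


Step 1: General term a_n = 5 * 7^n / (n^9 * 30^n)
Step 2: By the root test, |a_n|^(1/n) = 5^(1/n) * 7 / (n^(9/n) * 30) -> 7/30 as n -> infinity (since 5^(1/n) -> 1 and n^(9/n) -> 1)
Step 3: R = 1/lim|a_n|^(1/n) = 30/7

30/7


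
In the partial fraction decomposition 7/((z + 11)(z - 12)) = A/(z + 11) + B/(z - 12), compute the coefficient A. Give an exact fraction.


Step 1: Multiply both sides by (z + 11) and set z = -11
Step 2: A = 7 / (-11 - 12)
Step 3: A = 7 / (-23)
Step 4: A = -7/23

-7/23


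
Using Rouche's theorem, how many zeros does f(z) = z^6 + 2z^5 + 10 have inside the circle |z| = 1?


Step 1: On |z| = 1 the three terms have sizes |z^6| = 1^6 = 1, |2z^5| = 2*1^5 = 2, |10| = 10
Step 2: The dominant term is g(z) = 10; let h(z) = z^6 + 2z^5 so f = g + h
Step 3: On |z| = 1: |g| = 10 and |h| <= 1 + 2 = 3
Step 4: Since 10 > 3, |h| < |g| on |z| = 1, so by Rouche f has the same number of zeros as g inside |z| < 1
Step 5: g(z) = 10 is a nonzero constant with no zeros inside |z| < 1. Answer = 0

0


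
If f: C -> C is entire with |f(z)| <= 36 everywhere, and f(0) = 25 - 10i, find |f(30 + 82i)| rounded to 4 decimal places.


Step 1: By Liouville's theorem, a bounded entire function is constant.
Step 2: f(z) = f(0) = 25 - 10i for all z.
Step 3: |f(w)| = |25 - 10i| = sqrt(625 + 100)
Step 4: = 26.9258

26.9258


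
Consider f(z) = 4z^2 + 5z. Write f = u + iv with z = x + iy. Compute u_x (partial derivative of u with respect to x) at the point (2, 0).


Step 1: f(z) = 4(x+iy)^2 + 5(x+iy) + 0
Step 2: u = 4(x^2 - y^2) + 5x + 0
Step 3: u_x = 8x + 5
Step 4: At (2, 0): u_x = 16 + 5 = 21

21


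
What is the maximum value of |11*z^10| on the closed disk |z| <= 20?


Step 1: On |z| = 20, |f(z)| = 11 * |z|^10 = 11 * 20^10
Step 2: By maximum modulus principle, maximum is on boundary.
Step 3: Maximum = 11 * 10240000000000 = 112640000000000

112640000000000


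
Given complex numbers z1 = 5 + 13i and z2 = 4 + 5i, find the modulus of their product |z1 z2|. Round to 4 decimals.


Step 1: |z1| = sqrt(5^2 + 13^2) = sqrt(194)
Step 2: |z2| = sqrt(4^2 + 5^2) = sqrt(41)
Step 3: |z1*z2| = |z1|*|z2| = sqrt(194) * sqrt(41) = sqrt(194 * 41) = sqrt(7954)
Step 4: = 89.1852

89.1852


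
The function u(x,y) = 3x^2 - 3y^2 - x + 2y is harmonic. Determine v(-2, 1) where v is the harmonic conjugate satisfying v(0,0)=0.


Step 1: v_x = -u_y = 6y - 2
Step 2: v_y = u_x = 6x - 1
Step 3: v = 6xy - 2x - y + C
Step 4: v(0,0) = 0 => C = 0
Step 5: v(-2, 1) = -9

-9


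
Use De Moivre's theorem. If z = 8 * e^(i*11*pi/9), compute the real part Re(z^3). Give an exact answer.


Step 1: By De Moivre's theorem, z^3 = 8^3 * e^(i*3*11*pi/9) = 512 * (cos(11*pi/3) + i*sin(11*pi/3))
Step 2: |z|^3 = 8^3 = 512
Step 3: Reduce the angle mod 2*pi: 11*pi/3 - 2*pi = 5*pi/3
Step 4: cos(5*pi/3) = 1/2
Step 5: Re(z^3) = 512 * 1/2 = 256

256


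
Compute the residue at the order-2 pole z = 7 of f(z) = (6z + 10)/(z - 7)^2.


Step 1: Pole of order 2 at z = 7
Step 2: Res = lim d/dz [(z - 7)^2 * f(z)] as z -> 7
Step 3: (z - 7)^2 * f(z) = 6z + 10
Step 4: d/dz[6z + 10] = 6

6


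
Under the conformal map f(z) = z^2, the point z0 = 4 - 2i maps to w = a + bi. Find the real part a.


Step 1: z0 = 4 - 2i
Step 2: z0^2 = 4^2 - (-2)^2 - 16i
Step 3: real part = 16 - 4 = 12

12


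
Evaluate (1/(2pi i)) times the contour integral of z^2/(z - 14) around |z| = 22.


Step 1: f(z) = z^2, a = 14 is inside |z| = 22
Step 2: By Cauchy integral formula: (1/(2pi*i)) * integral = f(a)
Step 3: f(14) = 14^2 = 196

196


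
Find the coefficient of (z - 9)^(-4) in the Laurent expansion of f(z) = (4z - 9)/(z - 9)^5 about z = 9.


Step 1: Write the numerator in powers of (z - 9): 4z - 9 = 4(z - 9) + (4*9 - 9) = 4(z - 9) + 27
Step 2: Divide by (z - 9)^5: f(z) = 27(z - 9)^(-5) + 4(z - 9)^(-4)
Step 3: This finite sum is the Laurent series of f about z = 9.
Step 4: Coefficient of (z - 9)^(-4) = coefficient of (z - 9) in the re-centred numerator = 4

4


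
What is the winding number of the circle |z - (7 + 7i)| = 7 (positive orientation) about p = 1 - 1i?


Step 1: Center c = (7, 7), radius = 7
Step 2: |p - c|^2 = (-6)^2 + (-8)^2 = 100
Step 3: r^2 = 49
Step 4: |p-c| > r so winding number = 0

0


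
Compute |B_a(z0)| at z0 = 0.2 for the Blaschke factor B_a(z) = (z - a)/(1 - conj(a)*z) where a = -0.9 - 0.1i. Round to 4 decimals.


Step 1: Numerator z0 - a = 0.2 - (-0.9 - 0.1i) = 1.1 + 0.1i
Step 2: Denominator 1 - conj(a)*z0 = 1 - (-0.9 + 0.1i)*0.2 = 1.18 - 0.02i
Step 3: |z0 - a|^2 = 1.1^2 + 0.1^2 = 1.22; |1 - conj(a)*z0|^2 = 1.18^2 + (-0.02)^2 = 1.3928
Step 4: |B_a(0.2)| = sqrt(1.22 / 1.3928) = sqrt(0.875933)
Step 5: = 0.9359

0.9359


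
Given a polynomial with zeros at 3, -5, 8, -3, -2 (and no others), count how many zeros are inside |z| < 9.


Step 1: Check each root:
  z = 3: |3| = 3 < 9
  z = -5: |-5| = 5 < 9
  z = 8: |8| = 8 < 9
  z = -3: |-3| = 3 < 9
  z = -2: |-2| = 2 < 9
Step 2: Count = 5

5


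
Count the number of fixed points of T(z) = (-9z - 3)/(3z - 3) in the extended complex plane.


Step 1: Fixed points satisfy T(z) = z
Step 2: 3z^2 + 6z + 3 = 0
Step 3: Discriminant = 6^2 - 4*3*3 = 0
Step 4: Number of fixed points = 1

1


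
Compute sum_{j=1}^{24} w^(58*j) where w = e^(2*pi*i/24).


Step 1: The sum sum_{j=1}^{n} w^(k*j) equals n if n | k, else 0.
Step 2: Here n = 24, k = 58
Step 3: Does n divide k? 24 | 58 -> False
Step 4: Sum = 0

0


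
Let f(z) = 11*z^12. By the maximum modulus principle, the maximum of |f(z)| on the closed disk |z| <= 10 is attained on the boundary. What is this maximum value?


Step 1: On |z| = 10, |f(z)| = 11 * |z|^12 = 11 * 10^12
Step 2: By maximum modulus principle, maximum is on boundary.
Step 3: Maximum = 11 * 1000000000000 = 11000000000000

11000000000000


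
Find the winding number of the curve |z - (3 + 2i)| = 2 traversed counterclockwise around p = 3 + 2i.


Step 1: Center c = (3, 2), radius = 2
Step 2: |p - c|^2 = 0^2 + 0^2 = 0
Step 3: r^2 = 4
Step 4: |p-c| < r so winding number = 1

1


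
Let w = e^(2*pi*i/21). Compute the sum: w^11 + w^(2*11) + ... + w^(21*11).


Step 1: The sum sum_{j=1}^{n} w^(k*j) equals n if n | k, else 0.
Step 2: Here n = 21, k = 11
Step 3: Does n divide k? 21 | 11 -> False
Step 4: Sum = 0

0


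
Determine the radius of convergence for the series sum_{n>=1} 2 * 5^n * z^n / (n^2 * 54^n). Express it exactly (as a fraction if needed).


Step 1: General term a_n = 2 * 5^n / (n^2 * 54^n)
Step 2: By the root test, |a_n|^(1/n) = 2^(1/n) * 5 / (n^(2/n) * 54) -> 5/54 as n -> infinity (since 2^(1/n) -> 1 and n^(2/n) -> 1)
Step 3: R = 1/lim|a_n|^(1/n) = 54/5

54/5


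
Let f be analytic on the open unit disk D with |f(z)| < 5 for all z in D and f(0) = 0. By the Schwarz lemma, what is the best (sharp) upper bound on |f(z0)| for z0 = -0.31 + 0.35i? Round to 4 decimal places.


Step 1: g = f/5 maps D -> D with g(0) = 0, so by the Schwarz lemma |g(z)| <= |z|, i.e. |f(z)| <= 5|z|; this is sharp (f(z) = 5z).
Step 2: |z0|^2 = (-0.31)^2 + 0.35^2 = 0.2186
Step 3: |z0| = sqrt(0.2186) = 0.467547
Step 4: Best bound = 5 * |z0| = 5 * 0.467547 = 2.3377

2.3377


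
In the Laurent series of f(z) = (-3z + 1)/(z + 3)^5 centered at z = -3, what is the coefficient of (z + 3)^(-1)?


Step 1: Write the numerator in powers of (z + 3): -3z + 1 = -3(z + 3) + (-3*(-3) + 1) = -3(z + 3) + 10
Step 2: Divide by (z + 3)^5: f(z) = 10(z + 3)^(-5) - 3(z + 3)^(-4)
Step 3: This finite sum is the Laurent series of f about z = -3.
Step 4: Only the powers -5 and -4 appear, so the coefficient of (z + 3)^(-1) = 0

0


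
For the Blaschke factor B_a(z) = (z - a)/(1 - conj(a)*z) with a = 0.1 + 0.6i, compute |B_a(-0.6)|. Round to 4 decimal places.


Step 1: Numerator z0 - a = -0.6 - (0.1 + 0.6i) = -0.7 - 0.6i
Step 2: Denominator 1 - conj(a)*z0 = 1 - (0.1 - 0.6i)*(-0.6) = 1.06 - 0.36i
Step 3: |z0 - a|^2 = (-0.7)^2 + (-0.6)^2 = 0.85; |1 - conj(a)*z0|^2 = 1.06^2 + (-0.36)^2 = 1.2532
Step 4: |B_a(-0.6)| = sqrt(0.85 / 1.2532) = sqrt(0.678264)
Step 5: = 0.8236

0.8236


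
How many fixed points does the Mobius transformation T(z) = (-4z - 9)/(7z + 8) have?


Step 1: Fixed points satisfy T(z) = z
Step 2: 7z^2 + 12z + 9 = 0
Step 3: Discriminant = 12^2 - 4*7*9 = -108
Step 4: Number of fixed points = 2

2


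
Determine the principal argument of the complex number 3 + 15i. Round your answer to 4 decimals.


Step 1: z = 3 + 15i
Step 2: arg(z) = atan2(15, 3)
Step 3: arg(z) = 1.3734

1.3734


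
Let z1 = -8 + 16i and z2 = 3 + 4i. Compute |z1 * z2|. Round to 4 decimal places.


Step 1: |z1| = sqrt((-8)^2 + 16^2) = sqrt(320)
Step 2: |z2| = sqrt(3^2 + 4^2) = sqrt(25)
Step 3: |z1*z2| = |z1|*|z2| = sqrt(320) * sqrt(25) = sqrt(320 * 25) = sqrt(8000)
Step 4: = 89.4427

89.4427


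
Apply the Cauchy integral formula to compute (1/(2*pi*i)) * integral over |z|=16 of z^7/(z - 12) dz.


Step 1: f(z) = z^7, a = 12 is inside |z| = 16
Step 2: By Cauchy integral formula: (1/(2pi*i)) * integral = f(a)
Step 3: f(12) = 12^7 = 35831808

35831808


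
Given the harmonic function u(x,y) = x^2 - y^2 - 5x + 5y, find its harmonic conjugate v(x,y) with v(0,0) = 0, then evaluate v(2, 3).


Step 1: v_x = -u_y = 2y - 5
Step 2: v_y = u_x = 2x - 5
Step 3: v = 2xy - 5x - 5y + C
Step 4: v(0,0) = 0 => C = 0
Step 5: v(2, 3) = -13

-13


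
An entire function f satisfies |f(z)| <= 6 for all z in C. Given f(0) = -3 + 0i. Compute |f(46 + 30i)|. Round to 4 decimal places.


Step 1: By Liouville's theorem, a bounded entire function is constant.
Step 2: f(z) = f(0) = -3 + 0i for all z.
Step 3: |f(w)| = |-3 + 0i| = sqrt(9 + 0)
Step 4: = 3.0

3.0


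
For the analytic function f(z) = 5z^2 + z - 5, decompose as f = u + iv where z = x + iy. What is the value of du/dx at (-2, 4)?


Step 1: f(z) = 5(x+iy)^2 + (x+iy) - 5
Step 2: u = 5(x^2 - y^2) + x - 5
Step 3: u_x = 10x + 1
Step 4: At (-2, 4): u_x = -20 + 1 = -19

-19


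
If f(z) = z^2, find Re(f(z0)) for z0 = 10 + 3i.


Step 1: z0 = 10 + 3i
Step 2: z0^2 = 10^2 - 3^2 + 60i
Step 3: real part = 100 - 9 = 91

91


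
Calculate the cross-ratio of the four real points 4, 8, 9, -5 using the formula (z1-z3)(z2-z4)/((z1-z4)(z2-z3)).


Step 1: (z1-z3)(z2-z4) = (-5) * 13 = -65
Step 2: (z1-z4)(z2-z3) = 9 * (-1) = -9
Step 3: Cross-ratio = 65/9 = 65/9

65/9


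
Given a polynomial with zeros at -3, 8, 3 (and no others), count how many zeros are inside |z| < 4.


Step 1: Check each root:
  z = -3: |-3| = 3 < 4
  z = 8: |8| = 8 >= 4
  z = 3: |3| = 3 < 4
Step 2: Count = 2

2


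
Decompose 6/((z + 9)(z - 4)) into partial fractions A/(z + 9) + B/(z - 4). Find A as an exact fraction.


Step 1: Multiply both sides by (z + 9) and set z = -9
Step 2: A = 6 / (-9 - 4)
Step 3: A = 6 / (-13)
Step 4: A = -6/13

-6/13


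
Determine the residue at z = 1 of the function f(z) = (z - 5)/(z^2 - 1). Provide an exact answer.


Step 1: Q(z) = z^2 - 1 = (z - 1)(z + 1)
Step 2: Q'(z) = 2z
Step 3: Q'(1) = 2, P(1) = -4
Step 4: Res = P(1)/Q'(1) = -4/2 = -2

-2


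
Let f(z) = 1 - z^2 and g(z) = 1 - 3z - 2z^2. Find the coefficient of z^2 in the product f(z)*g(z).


Step 1: z^2 term in f*g comes from: (1)*(-2z^2) + (0)*(-3z) + (-z^2)*(1)
Step 2: = -2 + 0 - 1
Step 3: = -3

-3


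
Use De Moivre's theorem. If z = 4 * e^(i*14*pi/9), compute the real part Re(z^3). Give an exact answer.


Step 1: By De Moivre's theorem, z^3 = 4^3 * e^(i*3*14*pi/9) = 64 * (cos(14*pi/3) + i*sin(14*pi/3))
Step 2: |z|^3 = 4^3 = 64
Step 3: Reduce the angle mod 2*pi: 14*pi/3 - 4*pi = 2*pi/3
Step 4: cos(2*pi/3) = -1/2
Step 5: Re(z^3) = 64 * (-1/2) = -32

-32


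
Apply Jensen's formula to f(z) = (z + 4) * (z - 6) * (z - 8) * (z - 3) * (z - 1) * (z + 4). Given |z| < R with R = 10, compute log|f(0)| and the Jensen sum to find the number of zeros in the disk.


Jensen's formula: (1/2pi)*integral log|f(Re^it)|dt = log|f(0)| + sum_{|a_k|<R} log(R/|a_k|)
Step 1: f(0) = 4 * (-6) * (-8) * (-3) * (-1) * 4 = 2304
Step 2: log|f(0)| = log|-4| + log|6| + log|8| + log|3| + log|1| + log|-4| = 7.7424
Step 3: Zeros inside |z| < 10: -4, 6, 8, 3, 1, -4
Step 4: Jensen sum = log(10/4) + log(10/6) + log(10/8) + log(10/3) + log(10/1) + log(10/4) = 6.0731
Step 5: n(R) = number of terms in the Jensen sum = count of zeros inside |z| < 10 = 6

6


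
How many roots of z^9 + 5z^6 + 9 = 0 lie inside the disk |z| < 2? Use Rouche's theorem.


Step 1: On |z| = 2 the three terms have sizes |z^9| = 2^9 = 512, |5z^6| = 5*2^6 = 320, |9| = 9
Step 2: The dominant term is g(z) = z^9; let h(z) = 5z^6 + 9 so f = g + h
Step 3: On |z| = 2: |g| = 512 and |h| <= 320 + 9 = 329
Step 4: Since 512 > 329, |h| < |g| on |z| = 2, so by Rouche f has the same number of zeros as g inside |z| < 2
Step 5: g(z) = z^9 has 9 zeros (all at the origin) inside |z| < 2. Answer = 9

9


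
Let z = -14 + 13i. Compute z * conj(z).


Step 1: conj(z) = -14 - 13i
Step 2: z * conj(z) = (-14)^2 + 13^2
Step 3: = 196 + 169 = 365

365


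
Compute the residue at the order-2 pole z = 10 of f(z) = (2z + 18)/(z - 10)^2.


Step 1: Pole of order 2 at z = 10
Step 2: Res = lim d/dz [(z - 10)^2 * f(z)] as z -> 10
Step 3: (z - 10)^2 * f(z) = 2z + 18
Step 4: d/dz[2z + 18] = 2

2


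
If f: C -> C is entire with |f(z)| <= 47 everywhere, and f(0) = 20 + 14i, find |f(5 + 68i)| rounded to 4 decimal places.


Step 1: By Liouville's theorem, a bounded entire function is constant.
Step 2: f(z) = f(0) = 20 + 14i for all z.
Step 3: |f(w)| = |20 + 14i| = sqrt(400 + 196)
Step 4: = 24.4131

24.4131


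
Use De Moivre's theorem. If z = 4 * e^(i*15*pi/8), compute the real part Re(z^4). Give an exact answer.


Step 1: By De Moivre's theorem, z^4 = 4^4 * e^(i*4*15*pi/8) = 256 * (cos(15*pi/2) + i*sin(15*pi/2))
Step 2: |z|^4 = 4^4 = 256
Step 3: Reduce the angle mod 2*pi: 15*pi/2 - 6*pi = 3*pi/2
Step 4: cos(3*pi/2) = 0
Step 5: Re(z^4) = 256 * 0 = 0

0


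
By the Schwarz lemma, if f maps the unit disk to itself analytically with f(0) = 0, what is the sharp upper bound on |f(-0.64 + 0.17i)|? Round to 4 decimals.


Step 1: Schwarz lemma: if f: D -> D is analytic with f(0) = 0, then |f(z)| <= |z| for all z in D, and this is sharp (f(z) = z).
Step 2: |z0|^2 = (-0.64)^2 + 0.17^2 = 0.4385
Step 3: |z0| = sqrt(0.4385) = 0.662193
Step 4: Best bound = |z0| = 0.6622

0.6622


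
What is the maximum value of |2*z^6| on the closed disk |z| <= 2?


Step 1: On |z| = 2, |f(z)| = 2 * |z|^6 = 2 * 2^6
Step 2: By maximum modulus principle, maximum is on boundary.
Step 3: Maximum = 2 * 64 = 128

128


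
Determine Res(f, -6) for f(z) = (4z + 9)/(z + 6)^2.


Step 1: Pole of order 2 at z = -6
Step 2: Res = lim d/dz [(z + 6)^2 * f(z)] as z -> -6
Step 3: (z + 6)^2 * f(z) = 4z + 9
Step 4: d/dz[4z + 9] = 4

4


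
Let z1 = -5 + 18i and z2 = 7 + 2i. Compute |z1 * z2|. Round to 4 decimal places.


Step 1: |z1| = sqrt((-5)^2 + 18^2) = sqrt(349)
Step 2: |z2| = sqrt(7^2 + 2^2) = sqrt(53)
Step 3: |z1*z2| = |z1|*|z2| = sqrt(349) * sqrt(53) = sqrt(349 * 53) = sqrt(18497)
Step 4: = 136.0037

136.0037


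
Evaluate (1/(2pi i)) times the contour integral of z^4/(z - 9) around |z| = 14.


Step 1: f(z) = z^4, a = 9 is inside |z| = 14
Step 2: By Cauchy integral formula: (1/(2pi*i)) * integral = f(a)
Step 3: f(9) = 9^4 = 6561

6561


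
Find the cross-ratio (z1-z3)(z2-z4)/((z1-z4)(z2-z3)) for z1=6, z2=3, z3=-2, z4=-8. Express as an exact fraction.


Step 1: (z1-z3)(z2-z4) = 8 * 11 = 88
Step 2: (z1-z4)(z2-z3) = 14 * 5 = 70
Step 3: Cross-ratio = 88/70 = 44/35

44/35


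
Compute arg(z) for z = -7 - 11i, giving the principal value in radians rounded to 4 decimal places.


Step 1: z = -7 - 11i
Step 2: arg(z) = atan2(-11, -7)
Step 3: arg(z) = -2.1375

-2.1375


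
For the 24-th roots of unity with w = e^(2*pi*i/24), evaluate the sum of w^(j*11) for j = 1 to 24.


Step 1: The sum sum_{j=1}^{n} w^(k*j) equals n if n | k, else 0.
Step 2: Here n = 24, k = 11
Step 3: Does n divide k? 24 | 11 -> False
Step 4: Sum = 0

0


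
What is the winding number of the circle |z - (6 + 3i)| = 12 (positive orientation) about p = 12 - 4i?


Step 1: Center c = (6, 3), radius = 12
Step 2: |p - c|^2 = 6^2 + (-7)^2 = 85
Step 3: r^2 = 144
Step 4: |p-c| < r so winding number = 1

1


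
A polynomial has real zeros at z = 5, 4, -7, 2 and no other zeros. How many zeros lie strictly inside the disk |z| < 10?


Step 1: Check each root:
  z = 5: |5| = 5 < 10
  z = 4: |4| = 4 < 10
  z = -7: |-7| = 7 < 10
  z = 2: |2| = 2 < 10
Step 2: Count = 4

4


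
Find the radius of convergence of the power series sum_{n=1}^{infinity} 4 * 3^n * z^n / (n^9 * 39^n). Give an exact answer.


Step 1: General term a_n = 4 * 3^n / (n^9 * 39^n)
Step 2: By the root test, |a_n|^(1/n) = 4^(1/n) * 3 / (n^(9/n) * 39) -> 3/39 as n -> infinity (since 4^(1/n) -> 1 and n^(9/n) -> 1)
Step 3: R = 1/lim|a_n|^(1/n) = 39/3 = 13

13


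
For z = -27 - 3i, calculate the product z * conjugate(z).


Step 1: conj(z) = -27 + 3i
Step 2: z * conj(z) = (-27)^2 + (-3)^2
Step 3: = 729 + 9 = 738

738


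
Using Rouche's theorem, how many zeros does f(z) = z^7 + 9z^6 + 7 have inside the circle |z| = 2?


Step 1: On |z| = 2 the three terms have sizes |z^7| = 2^7 = 128, |9z^6| = 9*2^6 = 576, |7| = 7
Step 2: The dominant term is g(z) = 9z^6; let h(z) = z^7 + 7 so f = g + h
Step 3: On |z| = 2: |g| = 576 and |h| <= 128 + 7 = 135
Step 4: Since 576 > 135, |h| < |g| on |z| = 2, so by Rouche f has the same number of zeros as g inside |z| < 2
Step 5: g(z) = 9z^6 has 6 zeros (at the origin, multiplicity 6) inside |z| < 2. Answer = 6

6


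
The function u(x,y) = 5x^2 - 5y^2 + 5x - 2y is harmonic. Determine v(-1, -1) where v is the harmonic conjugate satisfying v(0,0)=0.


Step 1: v_x = -u_y = 10y + 2
Step 2: v_y = u_x = 10x + 5
Step 3: v = 10xy + 2x + 5y + C
Step 4: v(0,0) = 0 => C = 0
Step 5: v(-1, -1) = 3

3


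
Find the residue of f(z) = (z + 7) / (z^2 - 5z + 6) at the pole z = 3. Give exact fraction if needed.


Step 1: Q(z) = z^2 - 5z + 6 = (z - 3)(z - 2)
Step 2: Q'(z) = 2z - 5
Step 3: Q'(3) = 1, P(3) = 10
Step 4: Res = P(3)/Q'(3) = 10/1 = 10

10


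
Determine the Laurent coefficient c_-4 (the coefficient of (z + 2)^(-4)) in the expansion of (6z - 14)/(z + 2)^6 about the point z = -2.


Step 1: Write the numerator in powers of (z + 2): 6z - 14 = 6(z + 2) + (6*(-2) - 14) = 6(z + 2) - 26
Step 2: Divide by (z + 2)^6: f(z) = -26(z + 2)^(-6) + 6(z + 2)^(-5)
Step 3: This finite sum is the Laurent series of f about z = -2.
Step 4: Only the powers -6 and -5 appear, so the coefficient of (z + 2)^(-4) = 0

0


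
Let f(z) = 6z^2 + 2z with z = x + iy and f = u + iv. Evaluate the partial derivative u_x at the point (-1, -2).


Step 1: f(z) = 6(x+iy)^2 + 2(x+iy) + 0
Step 2: u = 6(x^2 - y^2) + 2x + 0
Step 3: u_x = 12x + 2
Step 4: At (-1, -2): u_x = -12 + 2 = -10

-10


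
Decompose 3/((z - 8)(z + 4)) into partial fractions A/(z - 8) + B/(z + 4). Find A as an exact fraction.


Step 1: Multiply both sides by (z - 8) and set z = 8
Step 2: A = 3 / (8 + 4)
Step 3: A = 3 / 12
Step 4: A = 1/4

1/4


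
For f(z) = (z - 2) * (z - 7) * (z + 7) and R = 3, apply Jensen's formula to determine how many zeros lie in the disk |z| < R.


Jensen's formula: (1/2pi)*integral log|f(Re^it)|dt = log|f(0)| + sum_{|a_k|<R} log(R/|a_k|)
Step 1: f(0) = (-2) * (-7) * 7 = 98
Step 2: log|f(0)| = log|2| + log|7| + log|-7| = 4.585
Step 3: Zeros inside |z| < 3: 2
Step 4: Jensen sum = log(3/2) = 0.4055
Step 5: n(R) = number of terms in the Jensen sum = count of zeros inside |z| < 3 = 1

1


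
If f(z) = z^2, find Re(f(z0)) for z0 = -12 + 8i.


Step 1: z0 = -12 + 8i
Step 2: z0^2 = (-12)^2 - 8^2 - 192i
Step 3: real part = 144 - 64 = 80

80


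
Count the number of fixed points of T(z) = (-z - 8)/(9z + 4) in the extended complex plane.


Step 1: Fixed points satisfy T(z) = z
Step 2: 9z^2 + 5z + 8 = 0
Step 3: Discriminant = 5^2 - 4*9*8 = -263
Step 4: Number of fixed points = 2

2


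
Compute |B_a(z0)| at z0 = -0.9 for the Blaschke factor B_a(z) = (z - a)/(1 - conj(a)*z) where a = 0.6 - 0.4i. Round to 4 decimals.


Step 1: Numerator z0 - a = -0.9 - (0.6 - 0.4i) = -1.5 + 0.4i
Step 2: Denominator 1 - conj(a)*z0 = 1 - (0.6 + 0.4i)*(-0.9) = 1.54 + 0.36i
Step 3: |z0 - a|^2 = (-1.5)^2 + 0.4^2 = 2.41; |1 - conj(a)*z0|^2 = 1.54^2 + 0.36^2 = 2.5012
Step 4: |B_a(-0.9)| = sqrt(2.41 / 2.5012) = sqrt(0.963538)
Step 5: = 0.9816

0.9816


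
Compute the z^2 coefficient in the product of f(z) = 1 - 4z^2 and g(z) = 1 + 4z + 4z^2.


Step 1: z^2 term in f*g comes from: (1)*(4z^2) + (0)*(4z) + (-4z^2)*(1)
Step 2: = 4 + 0 - 4
Step 3: = 0

0


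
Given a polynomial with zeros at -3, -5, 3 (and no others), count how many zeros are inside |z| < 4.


Step 1: Check each root:
  z = -3: |-3| = 3 < 4
  z = -5: |-5| = 5 >= 4
  z = 3: |3| = 3 < 4
Step 2: Count = 2

2


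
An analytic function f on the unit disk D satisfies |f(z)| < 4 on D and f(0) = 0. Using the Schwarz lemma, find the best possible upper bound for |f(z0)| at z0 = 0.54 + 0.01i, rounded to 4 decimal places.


Step 1: g = f/4 maps D -> D with g(0) = 0, so by the Schwarz lemma |g(z)| <= |z|, i.e. |f(z)| <= 4|z|; this is sharp (f(z) = 4z).
Step 2: |z0|^2 = 0.54^2 + 0.01^2 = 0.2917
Step 3: |z0| = sqrt(0.2917) = 0.540093
Step 4: Best bound = 4 * |z0| = 4 * 0.540093 = 2.1604

2.1604


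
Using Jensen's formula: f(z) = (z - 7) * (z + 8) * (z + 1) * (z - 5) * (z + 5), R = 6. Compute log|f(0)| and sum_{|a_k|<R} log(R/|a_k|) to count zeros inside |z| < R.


Jensen's formula: (1/2pi)*integral log|f(Re^it)|dt = log|f(0)| + sum_{|a_k|<R} log(R/|a_k|)
Step 1: f(0) = (-7) * 8 * 1 * (-5) * 5 = 1400
Step 2: log|f(0)| = log|7| + log|-8| + log|-1| + log|5| + log|-5| = 7.2442
Step 3: Zeros inside |z| < 6: -1, 5, -5
Step 4: Jensen sum = log(6/1) + log(6/5) + log(6/5) = 2.1564
Step 5: n(R) = number of terms in the Jensen sum = count of zeros inside |z| < 6 = 3

3


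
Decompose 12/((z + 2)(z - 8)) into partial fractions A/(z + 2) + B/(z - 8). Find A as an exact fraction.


Step 1: Multiply both sides by (z + 2) and set z = -2
Step 2: A = 12 / (-2 - 8)
Step 3: A = 12 / (-10)
Step 4: A = -6/5

-6/5


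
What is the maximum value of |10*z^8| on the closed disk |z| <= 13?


Step 1: On |z| = 13, |f(z)| = 10 * |z|^8 = 10 * 13^8
Step 2: By maximum modulus principle, maximum is on boundary.
Step 3: Maximum = 10 * 815730721 = 8157307210

8157307210


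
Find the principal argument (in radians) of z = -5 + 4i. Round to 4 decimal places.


Step 1: z = -5 + 4i
Step 2: arg(z) = atan2(4, -5)
Step 3: arg(z) = 2.4669

2.4669


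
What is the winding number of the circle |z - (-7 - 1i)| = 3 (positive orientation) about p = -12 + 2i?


Step 1: Center c = (-7, -1), radius = 3
Step 2: |p - c|^2 = (-5)^2 + 3^2 = 34
Step 3: r^2 = 9
Step 4: |p-c| > r so winding number = 0

0


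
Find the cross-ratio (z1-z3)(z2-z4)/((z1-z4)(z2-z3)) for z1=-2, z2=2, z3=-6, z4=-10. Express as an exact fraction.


Step 1: (z1-z3)(z2-z4) = 4 * 12 = 48
Step 2: (z1-z4)(z2-z3) = 8 * 8 = 64
Step 3: Cross-ratio = 48/64 = 3/4

3/4


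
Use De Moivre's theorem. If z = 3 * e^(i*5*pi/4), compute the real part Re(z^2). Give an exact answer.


Step 1: By De Moivre's theorem, z^2 = 3^2 * e^(i*2*5*pi/4) = 9 * (cos(5*pi/2) + i*sin(5*pi/2))
Step 2: |z|^2 = 3^2 = 9
Step 3: Reduce the angle mod 2*pi: 5*pi/2 - 2*pi = pi/2
Step 4: cos(pi/2) = 0
Step 5: Re(z^2) = 9 * 0 = 0

0


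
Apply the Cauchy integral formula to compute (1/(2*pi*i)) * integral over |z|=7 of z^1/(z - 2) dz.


Step 1: f(z) = z^1, a = 2 is inside |z| = 7
Step 2: By Cauchy integral formula: (1/(2pi*i)) * integral = f(a)
Step 3: f(2) = 2^1 = 2

2


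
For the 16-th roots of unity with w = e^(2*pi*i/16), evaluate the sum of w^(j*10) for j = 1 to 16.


Step 1: The sum sum_{j=1}^{n} w^(k*j) equals n if n | k, else 0.
Step 2: Here n = 16, k = 10
Step 3: Does n divide k? 16 | 10 -> False
Step 4: Sum = 0

0


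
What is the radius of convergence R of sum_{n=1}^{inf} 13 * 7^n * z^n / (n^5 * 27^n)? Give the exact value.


Step 1: General term a_n = 13 * 7^n / (n^5 * 27^n)
Step 2: By the root test, |a_n|^(1/n) = 13^(1/n) * 7 / (n^(5/n) * 27) -> 7/27 as n -> infinity (since 13^(1/n) -> 1 and n^(5/n) -> 1)
Step 3: R = 1/lim|a_n|^(1/n) = 27/7

27/7


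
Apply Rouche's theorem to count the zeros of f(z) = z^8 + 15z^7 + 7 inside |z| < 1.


Step 1: On |z| = 1 the three terms have sizes |z^8| = 1^8 = 1, |15z^7| = 15*1^7 = 15, |7| = 7
Step 2: The dominant term is g(z) = 15z^7; let h(z) = z^8 + 7 so f = g + h
Step 3: On |z| = 1: |g| = 15 and |h| <= 1 + 7 = 8
Step 4: Since 15 > 8, |h| < |g| on |z| = 1, so by Rouche f has the same number of zeros as g inside |z| < 1
Step 5: g(z) = 15z^7 has 7 zeros (at the origin, multiplicity 7) inside |z| < 1. Answer = 7

7


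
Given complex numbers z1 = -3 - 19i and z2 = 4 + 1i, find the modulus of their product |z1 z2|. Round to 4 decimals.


Step 1: |z1| = sqrt((-3)^2 + (-19)^2) = sqrt(370)
Step 2: |z2| = sqrt(4^2 + 1^2) = sqrt(17)
Step 3: |z1*z2| = |z1|*|z2| = sqrt(370) * sqrt(17) = sqrt(370 * 17) = sqrt(6290)
Step 4: = 79.3095

79.3095


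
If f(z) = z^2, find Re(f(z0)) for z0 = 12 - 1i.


Step 1: z0 = 12 - 1i
Step 2: z0^2 = 12^2 - (-1)^2 - 24i
Step 3: real part = 144 - 1 = 143

143


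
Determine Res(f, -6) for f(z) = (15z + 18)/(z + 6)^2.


Step 1: Pole of order 2 at z = -6
Step 2: Res = lim d/dz [(z + 6)^2 * f(z)] as z -> -6
Step 3: (z + 6)^2 * f(z) = 15z + 18
Step 4: d/dz[15z + 18] = 15

15


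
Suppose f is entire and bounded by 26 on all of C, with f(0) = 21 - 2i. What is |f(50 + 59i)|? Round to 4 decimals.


Step 1: By Liouville's theorem, a bounded entire function is constant.
Step 2: f(z) = f(0) = 21 - 2i for all z.
Step 3: |f(w)| = |21 - 2i| = sqrt(441 + 4)
Step 4: = 21.095

21.095


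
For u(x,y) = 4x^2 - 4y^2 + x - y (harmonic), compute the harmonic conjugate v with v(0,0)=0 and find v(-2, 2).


Step 1: v_x = -u_y = 8y + 1
Step 2: v_y = u_x = 8x + 1
Step 3: v = 8xy + x + y + C
Step 4: v(0,0) = 0 => C = 0
Step 5: v(-2, 2) = -32

-32


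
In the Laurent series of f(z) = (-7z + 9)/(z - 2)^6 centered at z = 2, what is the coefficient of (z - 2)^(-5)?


Step 1: Write the numerator in powers of (z - 2): -7z + 9 = -7(z - 2) + (-7*2 + 9) = -7(z - 2) - 5
Step 2: Divide by (z - 2)^6: f(z) = -5(z - 2)^(-6) - 7(z - 2)^(-5)
Step 3: This finite sum is the Laurent series of f about z = 2.
Step 4: Coefficient of (z - 2)^(-5) = coefficient of (z - 2) in the re-centred numerator = -7

-7


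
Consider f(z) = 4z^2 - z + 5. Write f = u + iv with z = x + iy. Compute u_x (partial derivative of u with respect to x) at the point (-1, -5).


Step 1: f(z) = 4(x+iy)^2 - (x+iy) + 5
Step 2: u = 4(x^2 - y^2) - x + 5
Step 3: u_x = 8x - 1
Step 4: At (-1, -5): u_x = -8 - 1 = -9

-9


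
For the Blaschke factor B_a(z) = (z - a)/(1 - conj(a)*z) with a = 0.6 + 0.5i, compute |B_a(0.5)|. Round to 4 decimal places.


Step 1: Numerator z0 - a = 0.5 - (0.6 + 0.5i) = -0.1 - 0.5i
Step 2: Denominator 1 - conj(a)*z0 = 1 - (0.6 - 0.5i)*0.5 = 0.7 + 0.25i
Step 3: |z0 - a|^2 = (-0.1)^2 + (-0.5)^2 = 0.26; |1 - conj(a)*z0|^2 = 0.7^2 + 0.25^2 = 0.5525
Step 4: |B_a(0.5)| = sqrt(0.26 / 0.5525) = sqrt(0.470588)
Step 5: = 0.686

0.686


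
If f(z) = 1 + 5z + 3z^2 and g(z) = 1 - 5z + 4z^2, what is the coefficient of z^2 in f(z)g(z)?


Step 1: z^2 term in f*g comes from: (1)*(4z^2) + (5z)*(-5z) + (3z^2)*(1)
Step 2: = 4 - 25 + 3
Step 3: = -18

-18


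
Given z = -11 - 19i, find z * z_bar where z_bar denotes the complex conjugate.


Step 1: conj(z) = -11 + 19i
Step 2: z * conj(z) = (-11)^2 + (-19)^2
Step 3: = 121 + 361 = 482

482


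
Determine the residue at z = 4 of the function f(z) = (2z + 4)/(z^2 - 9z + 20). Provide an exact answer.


Step 1: Q(z) = z^2 - 9z + 20 = (z - 4)(z - 5)
Step 2: Q'(z) = 2z - 9
Step 3: Q'(4) = -1, P(4) = 12
Step 4: Res = P(4)/Q'(4) = 12/(-1) = -12

-12


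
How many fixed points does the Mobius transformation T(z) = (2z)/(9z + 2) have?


Step 1: Fixed points satisfy T(z) = z
Step 2: 9z^2 = 0
Step 3: Discriminant = 0^2 - 4*9*0 = 0
Step 4: Number of fixed points = 1

1


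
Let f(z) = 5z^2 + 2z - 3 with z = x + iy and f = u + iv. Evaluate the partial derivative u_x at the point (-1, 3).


Step 1: f(z) = 5(x+iy)^2 + 2(x+iy) - 3
Step 2: u = 5(x^2 - y^2) + 2x - 3
Step 3: u_x = 10x + 2
Step 4: At (-1, 3): u_x = -10 + 2 = -8

-8


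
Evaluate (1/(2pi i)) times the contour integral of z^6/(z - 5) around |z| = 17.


Step 1: f(z) = z^6, a = 5 is inside |z| = 17
Step 2: By Cauchy integral formula: (1/(2pi*i)) * integral = f(a)
Step 3: f(5) = 5^6 = 15625

15625


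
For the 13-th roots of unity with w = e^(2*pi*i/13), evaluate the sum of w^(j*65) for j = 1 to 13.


Step 1: The sum sum_{j=1}^{n} w^(k*j) equals n if n | k, else 0.
Step 2: Here n = 13, k = 65
Step 3: Does n divide k? 13 | 65 -> True
Step 4: Sum = 13

13


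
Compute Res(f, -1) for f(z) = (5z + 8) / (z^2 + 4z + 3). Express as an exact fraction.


Step 1: Q(z) = z^2 + 4z + 3 = (z + 1)(z + 3)
Step 2: Q'(z) = 2z + 4
Step 3: Q'(-1) = 2, P(-1) = 3
Step 4: Res = P(-1)/Q'(-1) = 3/2 = 3/2

3/2


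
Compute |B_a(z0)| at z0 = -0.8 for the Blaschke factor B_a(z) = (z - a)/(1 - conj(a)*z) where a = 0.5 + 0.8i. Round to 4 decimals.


Step 1: Numerator z0 - a = -0.8 - (0.5 + 0.8i) = -1.3 - 0.8i
Step 2: Denominator 1 - conj(a)*z0 = 1 - (0.5 - 0.8i)*(-0.8) = 1.4 - 0.64i
Step 3: |z0 - a|^2 = (-1.3)^2 + (-0.8)^2 = 2.33; |1 - conj(a)*z0|^2 = 1.4^2 + (-0.64)^2 = 2.3696
Step 4: |B_a(-0.8)| = sqrt(2.33 / 2.3696) = sqrt(0.983288)
Step 5: = 0.9916

0.9916


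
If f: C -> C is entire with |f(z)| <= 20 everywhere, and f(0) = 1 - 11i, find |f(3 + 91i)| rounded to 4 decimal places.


Step 1: By Liouville's theorem, a bounded entire function is constant.
Step 2: f(z) = f(0) = 1 - 11i for all z.
Step 3: |f(w)| = |1 - 11i| = sqrt(1 + 121)
Step 4: = 11.0454

11.0454


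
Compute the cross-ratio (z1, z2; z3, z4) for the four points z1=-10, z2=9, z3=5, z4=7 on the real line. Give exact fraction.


Step 1: (z1-z3)(z2-z4) = (-15) * 2 = -30
Step 2: (z1-z4)(z2-z3) = (-17) * 4 = -68
Step 3: Cross-ratio = 30/68 = 15/34

15/34


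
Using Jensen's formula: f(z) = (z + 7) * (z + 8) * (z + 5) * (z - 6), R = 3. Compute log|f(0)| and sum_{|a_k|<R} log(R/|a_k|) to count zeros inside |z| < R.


Jensen's formula: (1/2pi)*integral log|f(Re^it)|dt = log|f(0)| + sum_{|a_k|<R} log(R/|a_k|)
Step 1: f(0) = 7 * 8 * 5 * (-6) = -1680
Step 2: log|f(0)| = log|-7| + log|-8| + log|-5| + log|6| = 7.4265
Step 3: Zeros inside |z| < 3: none
Step 4: Jensen sum = (empty sum) = 0
Step 5: n(R) = number of terms in the Jensen sum = count of zeros inside |z| < 3 = 0

0


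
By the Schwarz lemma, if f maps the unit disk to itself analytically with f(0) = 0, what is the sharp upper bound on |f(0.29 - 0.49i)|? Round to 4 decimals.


Step 1: Schwarz lemma: if f: D -> D is analytic with f(0) = 0, then |f(z)| <= |z| for all z in D, and this is sharp (f(z) = z).
Step 2: |z0|^2 = 0.29^2 + (-0.49)^2 = 0.3242
Step 3: |z0| = sqrt(0.3242) = 0.569386
Step 4: Best bound = |z0| = 0.5694

0.5694


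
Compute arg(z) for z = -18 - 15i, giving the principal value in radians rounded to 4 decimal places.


Step 1: z = -18 - 15i
Step 2: arg(z) = atan2(-15, -18)
Step 3: arg(z) = -2.4469

-2.4469


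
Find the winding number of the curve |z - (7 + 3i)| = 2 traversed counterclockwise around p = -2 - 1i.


Step 1: Center c = (7, 3), radius = 2
Step 2: |p - c|^2 = (-9)^2 + (-4)^2 = 97
Step 3: r^2 = 4
Step 4: |p-c| > r so winding number = 0

0


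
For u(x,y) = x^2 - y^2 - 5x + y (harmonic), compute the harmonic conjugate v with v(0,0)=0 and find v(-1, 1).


Step 1: v_x = -u_y = 2y - 1
Step 2: v_y = u_x = 2x - 5
Step 3: v = 2xy - x - 5y + C
Step 4: v(0,0) = 0 => C = 0
Step 5: v(-1, 1) = -6

-6


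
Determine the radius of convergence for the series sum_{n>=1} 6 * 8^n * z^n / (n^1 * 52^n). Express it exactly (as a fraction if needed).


Step 1: General term a_n = 6 * 8^n / (n^1 * 52^n)
Step 2: By the root test, |a_n|^(1/n) = 6^(1/n) * 8 / (n^(1/n) * 52) -> 8/52 as n -> infinity (since 6^(1/n) -> 1 and n^(1/n) -> 1)
Step 3: R = 1/lim|a_n|^(1/n) = 52/8 = 13/2

13/2


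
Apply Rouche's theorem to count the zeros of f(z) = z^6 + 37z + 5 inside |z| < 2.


Step 1: On |z| = 2 the three terms have sizes |z^6| = 2^6 = 64, |37z| = 37*2 = 74, |5| = 5
Step 2: The dominant term is g(z) = 37z; let h(z) = z^6 + 5 so f = g + h
Step 3: On |z| = 2: |g| = 74 and |h| <= 64 + 5 = 69
Step 4: Since 74 > 69, |h| < |g| on |z| = 2, so by Rouche f has the same number of zeros as g inside |z| < 2
Step 5: g(z) = 37z has 1 zero (at the origin, multiplicity 1) inside |z| < 2. Answer = 1

1


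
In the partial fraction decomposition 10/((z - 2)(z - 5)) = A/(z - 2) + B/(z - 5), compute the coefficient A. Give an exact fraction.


Step 1: Multiply both sides by (z - 2) and set z = 2
Step 2: A = 10 / (2 - 5)
Step 3: A = 10 / (-3)
Step 4: A = -10/3

-10/3


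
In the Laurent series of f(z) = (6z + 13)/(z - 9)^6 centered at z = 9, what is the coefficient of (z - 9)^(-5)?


Step 1: Write the numerator in powers of (z - 9): 6z + 13 = 6(z - 9) + (6*9 + 13) = 6(z - 9) + 67
Step 2: Divide by (z - 9)^6: f(z) = 67(z - 9)^(-6) + 6(z - 9)^(-5)
Step 3: This finite sum is the Laurent series of f about z = 9.
Step 4: Coefficient of (z - 9)^(-5) = coefficient of (z - 9) in the re-centred numerator = 6

6


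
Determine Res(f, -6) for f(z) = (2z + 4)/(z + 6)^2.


Step 1: Pole of order 2 at z = -6
Step 2: Res = lim d/dz [(z + 6)^2 * f(z)] as z -> -6
Step 3: (z + 6)^2 * f(z) = 2z + 4
Step 4: d/dz[2z + 4] = 2

2


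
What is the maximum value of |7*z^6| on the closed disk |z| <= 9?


Step 1: On |z| = 9, |f(z)| = 7 * |z|^6 = 7 * 9^6
Step 2: By maximum modulus principle, maximum is on boundary.
Step 3: Maximum = 7 * 531441 = 3720087

3720087


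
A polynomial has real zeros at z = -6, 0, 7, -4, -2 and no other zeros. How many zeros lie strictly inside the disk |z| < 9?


Step 1: Check each root:
  z = -6: |-6| = 6 < 9
  z = 0: |0| = 0 < 9
  z = 7: |7| = 7 < 9
  z = -4: |-4| = 4 < 9
  z = -2: |-2| = 2 < 9
Step 2: Count = 5

5


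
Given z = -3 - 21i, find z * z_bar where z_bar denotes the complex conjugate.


Step 1: conj(z) = -3 + 21i
Step 2: z * conj(z) = (-3)^2 + (-21)^2
Step 3: = 9 + 441 = 450

450


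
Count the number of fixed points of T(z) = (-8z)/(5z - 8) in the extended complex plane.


Step 1: Fixed points satisfy T(z) = z
Step 2: 5z^2 = 0
Step 3: Discriminant = 0^2 - 4*5*0 = 0
Step 4: Number of fixed points = 1

1


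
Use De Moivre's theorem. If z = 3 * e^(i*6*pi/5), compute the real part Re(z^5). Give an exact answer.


Step 1: By De Moivre's theorem, z^5 = 3^5 * e^(i*5*6*pi/5) = 243 * (cos(6*pi) + i*sin(6*pi))
Step 2: |z|^5 = 3^5 = 243
Step 3: Reduce the angle mod 2*pi: 6*pi - 6*pi = 0
Step 4: cos(0) = 1
Step 5: Re(z^5) = 243 * 1 = 243

243


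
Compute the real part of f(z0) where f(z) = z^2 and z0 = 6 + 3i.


Step 1: z0 = 6 + 3i
Step 2: z0^2 = 6^2 - 3^2 + 36i
Step 3: real part = 36 - 9 = 27

27


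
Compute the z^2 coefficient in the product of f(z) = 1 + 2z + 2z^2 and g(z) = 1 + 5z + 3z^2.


Step 1: z^2 term in f*g comes from: (1)*(3z^2) + (2z)*(5z) + (2z^2)*(1)
Step 2: = 3 + 10 + 2
Step 3: = 15

15


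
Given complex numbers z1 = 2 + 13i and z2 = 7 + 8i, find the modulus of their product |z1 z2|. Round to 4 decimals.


Step 1: |z1| = sqrt(2^2 + 13^2) = sqrt(173)
Step 2: |z2| = sqrt(7^2 + 8^2) = sqrt(113)
Step 3: |z1*z2| = |z1|*|z2| = sqrt(173) * sqrt(113) = sqrt(173 * 113) = sqrt(19549)
Step 4: = 139.8177

139.8177


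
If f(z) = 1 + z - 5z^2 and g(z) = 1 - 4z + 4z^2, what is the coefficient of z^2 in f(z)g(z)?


Step 1: z^2 term in f*g comes from: (1)*(4z^2) + (z)*(-4z) + (-5z^2)*(1)
Step 2: = 4 - 4 - 5
Step 3: = -5

-5


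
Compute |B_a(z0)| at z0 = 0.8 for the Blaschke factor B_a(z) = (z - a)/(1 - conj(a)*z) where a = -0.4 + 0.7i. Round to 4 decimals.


Step 1: Numerator z0 - a = 0.8 - (-0.4 + 0.7i) = 1.2 - 0.7i
Step 2: Denominator 1 - conj(a)*z0 = 1 - (-0.4 - 0.7i)*0.8 = 1.32 + 0.56i
Step 3: |z0 - a|^2 = 1.2^2 + (-0.7)^2 = 1.93; |1 - conj(a)*z0|^2 = 1.32^2 + 0.56^2 = 2.056
Step 4: |B_a(0.8)| = sqrt(1.93 / 2.056) = sqrt(0.938716)
Step 5: = 0.9689

0.9689


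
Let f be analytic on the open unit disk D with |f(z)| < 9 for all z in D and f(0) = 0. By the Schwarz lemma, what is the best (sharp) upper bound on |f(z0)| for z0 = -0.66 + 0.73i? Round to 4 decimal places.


Step 1: g = f/9 maps D -> D with g(0) = 0, so by the Schwarz lemma |g(z)| <= |z|, i.e. |f(z)| <= 9|z|; this is sharp (f(z) = 9z).
Step 2: |z0|^2 = (-0.66)^2 + 0.73^2 = 0.9685
Step 3: |z0| = sqrt(0.9685) = 0.984124
Step 4: Best bound = 9 * |z0| = 9 * 0.984124 = 8.8571

8.8571


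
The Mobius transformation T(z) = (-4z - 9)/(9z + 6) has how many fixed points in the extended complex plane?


Step 1: Fixed points satisfy T(z) = z
Step 2: 9z^2 + 10z + 9 = 0
Step 3: Discriminant = 10^2 - 4*9*9 = -224
Step 4: Number of fixed points = 2

2
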